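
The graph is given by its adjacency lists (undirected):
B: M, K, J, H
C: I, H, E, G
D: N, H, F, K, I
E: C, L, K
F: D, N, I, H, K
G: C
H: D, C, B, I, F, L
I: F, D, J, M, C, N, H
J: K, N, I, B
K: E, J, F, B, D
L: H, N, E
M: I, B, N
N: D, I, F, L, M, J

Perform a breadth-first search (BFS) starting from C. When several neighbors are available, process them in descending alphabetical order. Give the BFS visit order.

C -> I -> H -> G -> E -> N -> M -> J -> F -> D -> L -> B -> K

Visit C; enqueue I, H, G, E → queue [I, H, G, E]
Visit I; enqueue N, M, J, F, D → queue [H, G, E, N, M, J, F, D]
Visit H; enqueue L, B → queue [G, E, N, M, J, F, D, L, B]
Visit G → queue [E, N, M, J, F, D, L, B]
Visit E; enqueue K → queue [N, M, J, F, D, L, B, K]
Visit N → queue [M, J, F, D, L, B, K]
Visit M → queue [J, F, D, L, B, K]
Visit J → queue [F, D, L, B, K]
Visit F → queue [D, L, B, K]
Visit D → queue [L, B, K]
Visit L → queue [B, K]
Visit B → queue [K]
Visit K → queue []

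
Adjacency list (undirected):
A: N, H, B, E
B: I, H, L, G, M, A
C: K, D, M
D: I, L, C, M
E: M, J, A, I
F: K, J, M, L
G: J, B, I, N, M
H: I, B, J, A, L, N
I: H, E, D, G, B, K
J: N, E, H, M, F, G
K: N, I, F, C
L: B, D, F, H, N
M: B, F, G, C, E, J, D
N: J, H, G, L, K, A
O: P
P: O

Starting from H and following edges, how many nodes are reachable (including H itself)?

BFS from H visits: H, I, B, J, A, L, N, E, D, G, K, M, F, C
Reachable nodes: 14 of 16 total.

14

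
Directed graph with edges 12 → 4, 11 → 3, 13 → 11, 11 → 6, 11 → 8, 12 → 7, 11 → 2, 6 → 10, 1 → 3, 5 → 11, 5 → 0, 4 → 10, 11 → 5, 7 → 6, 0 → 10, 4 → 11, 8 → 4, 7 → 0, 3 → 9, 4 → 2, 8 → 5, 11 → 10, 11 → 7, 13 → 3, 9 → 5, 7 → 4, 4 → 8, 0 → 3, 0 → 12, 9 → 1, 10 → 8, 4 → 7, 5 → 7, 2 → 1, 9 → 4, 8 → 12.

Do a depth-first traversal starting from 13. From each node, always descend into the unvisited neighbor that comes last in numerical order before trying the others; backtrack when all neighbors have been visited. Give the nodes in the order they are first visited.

13 11 10 8 12 7 6 4 2 1 3 9 5 0

Visit 13
13 → 11
11 → 10
10 → 8
8 → 12
12 → 7
7 → 6
7 → 4
4 → 2
2 → 1
1 → 3
3 → 9
9 → 5
5 → 0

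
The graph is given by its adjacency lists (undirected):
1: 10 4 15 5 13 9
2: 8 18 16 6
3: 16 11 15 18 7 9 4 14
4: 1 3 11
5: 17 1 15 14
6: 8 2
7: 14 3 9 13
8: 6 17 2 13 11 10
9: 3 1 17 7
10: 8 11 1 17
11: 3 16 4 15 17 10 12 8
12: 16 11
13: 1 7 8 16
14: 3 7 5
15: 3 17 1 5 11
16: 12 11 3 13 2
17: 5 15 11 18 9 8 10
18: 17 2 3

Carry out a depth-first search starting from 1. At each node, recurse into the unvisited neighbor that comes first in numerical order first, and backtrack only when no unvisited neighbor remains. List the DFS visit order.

Visit 1
1 → 4
4 → 3
3 → 7
7 → 9
9 → 17
17 → 5
5 → 14
5 → 15
15 → 11
11 → 8
8 → 2
2 → 6
2 → 16
16 → 12
16 → 13
2 → 18
8 → 10

1 -> 4 -> 3 -> 7 -> 9 -> 17 -> 5 -> 14 -> 15 -> 11 -> 8 -> 2 -> 6 -> 16 -> 12 -> 13 -> 18 -> 10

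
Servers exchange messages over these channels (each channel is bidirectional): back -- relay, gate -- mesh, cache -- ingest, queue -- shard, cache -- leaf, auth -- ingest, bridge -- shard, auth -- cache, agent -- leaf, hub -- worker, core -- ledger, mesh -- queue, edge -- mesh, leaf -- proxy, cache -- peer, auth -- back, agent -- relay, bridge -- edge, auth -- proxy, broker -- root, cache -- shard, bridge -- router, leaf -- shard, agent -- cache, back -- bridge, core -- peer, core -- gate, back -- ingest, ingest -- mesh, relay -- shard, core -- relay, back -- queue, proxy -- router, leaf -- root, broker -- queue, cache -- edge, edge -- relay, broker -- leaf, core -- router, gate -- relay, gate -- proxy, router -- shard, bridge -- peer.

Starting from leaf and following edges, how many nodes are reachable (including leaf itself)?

BFS from leaf visits: leaf, agent, broker, cache, proxy, root, shard, relay, queue, auth, edge, ingest, peer, gate, router, bridge, back, core, mesh, ledger
Reachable nodes: 20 of 22 total.

20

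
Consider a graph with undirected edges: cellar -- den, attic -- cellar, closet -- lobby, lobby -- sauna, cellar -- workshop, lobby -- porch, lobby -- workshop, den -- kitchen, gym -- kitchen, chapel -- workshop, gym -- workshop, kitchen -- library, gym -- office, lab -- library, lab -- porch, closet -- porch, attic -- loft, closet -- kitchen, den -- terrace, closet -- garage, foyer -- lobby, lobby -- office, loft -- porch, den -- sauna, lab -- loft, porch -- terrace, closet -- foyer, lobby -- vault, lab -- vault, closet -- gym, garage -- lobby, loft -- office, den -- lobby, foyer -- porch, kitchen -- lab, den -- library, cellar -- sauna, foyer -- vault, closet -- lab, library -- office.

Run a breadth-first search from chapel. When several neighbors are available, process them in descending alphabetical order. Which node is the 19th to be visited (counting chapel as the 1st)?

library

Visit chapel; enqueue workshop → queue [workshop]
Visit workshop; enqueue lobby, gym, cellar → queue [lobby, gym, cellar]
Visit lobby; enqueue vault, sauna, porch, office, garage, foyer, den, closet → queue [gym, cellar, vault, sauna, porch, office, garage, foyer, den, closet]
Visit gym; enqueue kitchen → queue [cellar, vault, sauna, porch, office, garage, foyer, den, closet, kitchen]
Visit cellar; enqueue attic → queue [vault, sauna, porch, office, garage, foyer, den, closet, kitchen, attic]
Visit vault; enqueue lab → queue [sauna, porch, office, garage, foyer, den, closet, kitchen, attic, lab]
Visit sauna → queue [porch, office, garage, foyer, den, closet, kitchen, attic, lab]
Visit porch; enqueue terrace, loft → queue [office, garage, foyer, den, closet, kitchen, attic, lab, terrace, loft]
Visit office; enqueue library → queue [garage, foyer, den, closet, kitchen, attic, lab, terrace, loft, library]
Visit garage → queue [foyer, den, closet, kitchen, attic, lab, terrace, loft, library]
Visit foyer → queue [den, closet, kitchen, attic, lab, terrace, loft, library]
Visit den → queue [closet, kitchen, attic, lab, terrace, loft, library]
Visit closet → queue [kitchen, attic, lab, terrace, loft, library]
Visit kitchen → queue [attic, lab, terrace, loft, library]
Visit attic → queue [lab, terrace, loft, library]
Visit lab → queue [terrace, loft, library]
Visit terrace → queue [loft, library]
Visit loft → queue [library]
Visit library → queue []

Visit order: chapel, workshop, lobby, gym, cellar, vault, sauna, porch, office, garage, foyer, den, closet, kitchen, attic, lab, terrace, loft, library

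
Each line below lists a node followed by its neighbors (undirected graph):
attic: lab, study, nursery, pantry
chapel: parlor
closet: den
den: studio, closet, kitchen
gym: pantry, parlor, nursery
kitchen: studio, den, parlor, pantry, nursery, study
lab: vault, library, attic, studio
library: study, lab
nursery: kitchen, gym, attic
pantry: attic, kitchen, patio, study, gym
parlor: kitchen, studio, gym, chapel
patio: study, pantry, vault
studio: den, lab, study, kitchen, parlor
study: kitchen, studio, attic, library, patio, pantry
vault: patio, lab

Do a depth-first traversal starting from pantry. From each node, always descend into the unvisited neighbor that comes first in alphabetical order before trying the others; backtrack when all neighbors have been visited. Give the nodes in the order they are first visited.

Visit pantry
pantry → attic
attic → lab
lab → library
library → study
study → kitchen
kitchen → den
den → closet
den → studio
studio → parlor
parlor → chapel
parlor → gym
gym → nursery
study → patio
patio → vault

pantry, attic, lab, library, study, kitchen, den, closet, studio, parlor, chapel, gym, nursery, patio, vault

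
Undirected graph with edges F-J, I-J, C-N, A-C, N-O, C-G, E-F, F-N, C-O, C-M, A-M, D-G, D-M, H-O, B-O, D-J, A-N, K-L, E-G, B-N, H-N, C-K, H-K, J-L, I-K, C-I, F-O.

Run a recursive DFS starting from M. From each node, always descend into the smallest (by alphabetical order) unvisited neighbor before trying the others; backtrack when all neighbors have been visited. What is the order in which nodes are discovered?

Visit M
M → A
A → C
C → G
G → D
D → J
J → F
F → E
F → N
N → B
B → O
O → H
H → K
K → I
K → L

M, A, C, G, D, J, F, E, N, B, O, H, K, I, L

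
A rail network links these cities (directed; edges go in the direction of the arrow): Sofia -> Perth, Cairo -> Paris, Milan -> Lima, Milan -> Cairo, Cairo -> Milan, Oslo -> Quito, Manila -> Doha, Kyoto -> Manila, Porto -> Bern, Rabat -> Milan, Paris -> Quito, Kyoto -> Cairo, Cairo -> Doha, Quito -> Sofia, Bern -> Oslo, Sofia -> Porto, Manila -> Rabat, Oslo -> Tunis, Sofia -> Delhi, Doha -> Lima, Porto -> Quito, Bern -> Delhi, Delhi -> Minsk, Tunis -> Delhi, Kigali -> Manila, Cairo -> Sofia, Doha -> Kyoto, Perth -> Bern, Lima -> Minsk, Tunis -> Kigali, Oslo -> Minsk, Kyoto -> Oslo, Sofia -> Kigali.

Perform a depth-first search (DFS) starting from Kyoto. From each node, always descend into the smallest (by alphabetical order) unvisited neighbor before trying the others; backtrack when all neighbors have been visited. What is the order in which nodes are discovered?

Kyoto -> Cairo -> Doha -> Lima -> Minsk -> Milan -> Paris -> Quito -> Sofia -> Delhi -> Kigali -> Manila -> Rabat -> Perth -> Bern -> Oslo -> Tunis -> Porto

Visit Kyoto
Kyoto → Cairo
Cairo → Doha
Doha → Lima
Lima → Minsk
Cairo → Milan
Cairo → Paris
Paris → Quito
Quito → Sofia
Sofia → Delhi
Sofia → Kigali
Kigali → Manila
Manila → Rabat
Sofia → Perth
Perth → Bern
Bern → Oslo
Oslo → Tunis
Sofia → Porto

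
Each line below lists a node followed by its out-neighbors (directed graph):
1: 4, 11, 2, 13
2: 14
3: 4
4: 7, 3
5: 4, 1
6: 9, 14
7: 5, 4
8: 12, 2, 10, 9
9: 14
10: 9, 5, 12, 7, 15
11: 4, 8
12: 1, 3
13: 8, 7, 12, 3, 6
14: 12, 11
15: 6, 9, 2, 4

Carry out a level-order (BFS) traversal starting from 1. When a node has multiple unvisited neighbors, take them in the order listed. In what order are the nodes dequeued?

1, 4, 11, 2, 13, 7, 3, 8, 14, 12, 6, 5, 10, 9, 15

Visit 1; enqueue 4, 11, 2, 13 → queue [4, 11, 2, 13]
Visit 4; enqueue 7, 3 → queue [11, 2, 13, 7, 3]
Visit 11; enqueue 8 → queue [2, 13, 7, 3, 8]
Visit 2; enqueue 14 → queue [13, 7, 3, 8, 14]
Visit 13; enqueue 12, 6 → queue [7, 3, 8, 14, 12, 6]
Visit 7; enqueue 5 → queue [3, 8, 14, 12, 6, 5]
Visit 3 → queue [8, 14, 12, 6, 5]
Visit 8; enqueue 10, 9 → queue [14, 12, 6, 5, 10, 9]
Visit 14 → queue [12, 6, 5, 10, 9]
Visit 12 → queue [6, 5, 10, 9]
Visit 6 → queue [5, 10, 9]
Visit 5 → queue [10, 9]
Visit 10; enqueue 15 → queue [9, 15]
Visit 9 → queue [15]
Visit 15 → queue []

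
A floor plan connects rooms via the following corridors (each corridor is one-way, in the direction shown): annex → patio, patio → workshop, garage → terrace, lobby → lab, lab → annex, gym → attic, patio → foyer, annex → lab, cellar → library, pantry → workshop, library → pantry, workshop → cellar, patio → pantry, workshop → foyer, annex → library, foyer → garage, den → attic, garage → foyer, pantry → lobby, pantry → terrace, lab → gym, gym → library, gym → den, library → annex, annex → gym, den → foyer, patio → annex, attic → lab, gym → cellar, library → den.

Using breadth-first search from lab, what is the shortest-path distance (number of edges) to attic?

2

Level 0: lab
Level 1: annex, gym
Level 2: attic, cellar, den, library, patio
Level 3: foyer, pantry, workshop
Level 4: garage, lobby, terrace
attic first appears at level 2.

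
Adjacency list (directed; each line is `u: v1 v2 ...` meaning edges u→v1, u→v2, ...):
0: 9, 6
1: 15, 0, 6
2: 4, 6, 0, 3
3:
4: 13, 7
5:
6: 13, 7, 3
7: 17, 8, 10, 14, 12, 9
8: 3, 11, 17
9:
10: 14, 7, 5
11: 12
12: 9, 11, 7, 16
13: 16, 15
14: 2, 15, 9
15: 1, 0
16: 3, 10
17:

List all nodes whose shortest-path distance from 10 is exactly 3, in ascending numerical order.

0, 1, 3, 4, 6, 11, 16

Level 0: 10
Level 1: 5, 7, 14
Level 2: 2, 8, 9, 12, 15, 17
Level 3: 0, 1, 3, 4, 6, 11, 16
Level 4: 13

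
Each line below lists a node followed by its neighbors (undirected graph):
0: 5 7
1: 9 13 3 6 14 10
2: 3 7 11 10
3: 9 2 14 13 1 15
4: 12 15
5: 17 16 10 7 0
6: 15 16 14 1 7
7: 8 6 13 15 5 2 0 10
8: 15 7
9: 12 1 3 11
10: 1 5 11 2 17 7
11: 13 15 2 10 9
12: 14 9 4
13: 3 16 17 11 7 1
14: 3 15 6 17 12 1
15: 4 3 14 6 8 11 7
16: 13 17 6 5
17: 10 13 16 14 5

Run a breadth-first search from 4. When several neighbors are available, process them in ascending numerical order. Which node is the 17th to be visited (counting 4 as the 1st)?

Visit 4; enqueue 12, 15 → queue [12, 15]
Visit 12; enqueue 9, 14 → queue [15, 9, 14]
Visit 15; enqueue 3, 6, 7, 8, 11 → queue [9, 14, 3, 6, 7, 8, 11]
Visit 9; enqueue 1 → queue [14, 3, 6, 7, 8, 11, 1]
Visit 14; enqueue 17 → queue [3, 6, 7, 8, 11, 1, 17]
Visit 3; enqueue 2, 13 → queue [6, 7, 8, 11, 1, 17, 2, 13]
Visit 6; enqueue 16 → queue [7, 8, 11, 1, 17, 2, 13, 16]
Visit 7; enqueue 0, 5, 10 → queue [8, 11, 1, 17, 2, 13, 16, 0, 5, 10]
Visit 8 → queue [11, 1, 17, 2, 13, 16, 0, 5, 10]
Visit 11 → queue [1, 17, 2, 13, 16, 0, 5, 10]
Visit 1 → queue [17, 2, 13, 16, 0, 5, 10]
Visit 17 → queue [2, 13, 16, 0, 5, 10]
Visit 2 → queue [13, 16, 0, 5, 10]
Visit 13 → queue [16, 0, 5, 10]
Visit 16 → queue [0, 5, 10]
Visit 0 → queue [5, 10]
Visit 5 → queue [10]
Visit 10 → queue []

Visit order: 4, 12, 15, 9, 14, 3, 6, 7, 8, 11, 1, 17, 2, 13, 16, 0, 5, 10

5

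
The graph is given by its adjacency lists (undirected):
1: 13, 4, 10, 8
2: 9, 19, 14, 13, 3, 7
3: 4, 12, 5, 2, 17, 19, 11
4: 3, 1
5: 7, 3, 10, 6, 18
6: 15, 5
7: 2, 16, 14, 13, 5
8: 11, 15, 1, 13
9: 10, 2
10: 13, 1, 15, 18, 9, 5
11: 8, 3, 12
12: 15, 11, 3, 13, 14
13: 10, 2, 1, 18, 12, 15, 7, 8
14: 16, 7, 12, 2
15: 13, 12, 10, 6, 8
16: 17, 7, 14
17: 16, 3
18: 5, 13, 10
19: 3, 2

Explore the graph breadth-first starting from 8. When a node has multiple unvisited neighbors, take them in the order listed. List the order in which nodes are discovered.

8, 11, 15, 1, 13, 3, 12, 10, 6, 4, 2, 18, 7, 5, 17, 19, 14, 9, 16

Visit 8; enqueue 11, 15, 1, 13 → queue [11, 15, 1, 13]
Visit 11; enqueue 3, 12 → queue [15, 1, 13, 3, 12]
Visit 15; enqueue 10, 6 → queue [1, 13, 3, 12, 10, 6]
Visit 1; enqueue 4 → queue [13, 3, 12, 10, 6, 4]
Visit 13; enqueue 2, 18, 7 → queue [3, 12, 10, 6, 4, 2, 18, 7]
Visit 3; enqueue 5, 17, 19 → queue [12, 10, 6, 4, 2, 18, 7, 5, 17, 19]
Visit 12; enqueue 14 → queue [10, 6, 4, 2, 18, 7, 5, 17, 19, 14]
Visit 10; enqueue 9 → queue [6, 4, 2, 18, 7, 5, 17, 19, 14, 9]
Visit 6 → queue [4, 2, 18, 7, 5, 17, 19, 14, 9]
Visit 4 → queue [2, 18, 7, 5, 17, 19, 14, 9]
Visit 2 → queue [18, 7, 5, 17, 19, 14, 9]
Visit 18 → queue [7, 5, 17, 19, 14, 9]
Visit 7; enqueue 16 → queue [5, 17, 19, 14, 9, 16]
Visit 5 → queue [17, 19, 14, 9, 16]
Visit 17 → queue [19, 14, 9, 16]
Visit 19 → queue [14, 9, 16]
Visit 14 → queue [9, 16]
Visit 9 → queue [16]
Visit 16 → queue []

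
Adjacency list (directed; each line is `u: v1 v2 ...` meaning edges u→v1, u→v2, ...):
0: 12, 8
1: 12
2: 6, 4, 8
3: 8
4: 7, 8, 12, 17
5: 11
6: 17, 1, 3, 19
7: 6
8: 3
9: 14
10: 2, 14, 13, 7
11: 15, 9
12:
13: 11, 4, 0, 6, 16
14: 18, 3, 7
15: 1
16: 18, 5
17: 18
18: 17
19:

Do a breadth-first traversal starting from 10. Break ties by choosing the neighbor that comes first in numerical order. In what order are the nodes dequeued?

10 → 2 → 7 → 13 → 14 → 4 → 6 → 8 → 0 → 11 → 16 → 3 → 18 → 12 → 17 → 1 → 19 → 9 → 15 → 5

Visit 10; enqueue 2, 7, 13, 14 → queue [2, 7, 13, 14]
Visit 2; enqueue 4, 6, 8 → queue [7, 13, 14, 4, 6, 8]
Visit 7 → queue [13, 14, 4, 6, 8]
Visit 13; enqueue 0, 11, 16 → queue [14, 4, 6, 8, 0, 11, 16]
Visit 14; enqueue 3, 18 → queue [4, 6, 8, 0, 11, 16, 3, 18]
Visit 4; enqueue 12, 17 → queue [6, 8, 0, 11, 16, 3, 18, 12, 17]
Visit 6; enqueue 1, 19 → queue [8, 0, 11, 16, 3, 18, 12, 17, 1, 19]
Visit 8 → queue [0, 11, 16, 3, 18, 12, 17, 1, 19]
Visit 0 → queue [11, 16, 3, 18, 12, 17, 1, 19]
Visit 11; enqueue 9, 15 → queue [16, 3, 18, 12, 17, 1, 19, 9, 15]
Visit 16; enqueue 5 → queue [3, 18, 12, 17, 1, 19, 9, 15, 5]
Visit 3 → queue [18, 12, 17, 1, 19, 9, 15, 5]
Visit 18 → queue [12, 17, 1, 19, 9, 15, 5]
Visit 12 → queue [17, 1, 19, 9, 15, 5]
Visit 17 → queue [1, 19, 9, 15, 5]
Visit 1 → queue [19, 9, 15, 5]
Visit 19 → queue [9, 15, 5]
Visit 9 → queue [15, 5]
Visit 15 → queue [5]
Visit 5 → queue []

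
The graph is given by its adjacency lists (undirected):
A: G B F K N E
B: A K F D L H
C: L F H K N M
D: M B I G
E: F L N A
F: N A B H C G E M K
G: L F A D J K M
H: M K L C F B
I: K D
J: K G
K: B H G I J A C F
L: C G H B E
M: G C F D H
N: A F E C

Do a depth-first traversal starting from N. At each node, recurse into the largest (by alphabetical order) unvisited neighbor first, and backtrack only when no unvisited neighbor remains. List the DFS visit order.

Visit N
N → F
F → M
M → H
H → L
L → G
G → K
K → J
K → I
I → D
D → B
B → A
A → E
K → C

N → F → M → H → L → G → K → J → I → D → B → A → E → C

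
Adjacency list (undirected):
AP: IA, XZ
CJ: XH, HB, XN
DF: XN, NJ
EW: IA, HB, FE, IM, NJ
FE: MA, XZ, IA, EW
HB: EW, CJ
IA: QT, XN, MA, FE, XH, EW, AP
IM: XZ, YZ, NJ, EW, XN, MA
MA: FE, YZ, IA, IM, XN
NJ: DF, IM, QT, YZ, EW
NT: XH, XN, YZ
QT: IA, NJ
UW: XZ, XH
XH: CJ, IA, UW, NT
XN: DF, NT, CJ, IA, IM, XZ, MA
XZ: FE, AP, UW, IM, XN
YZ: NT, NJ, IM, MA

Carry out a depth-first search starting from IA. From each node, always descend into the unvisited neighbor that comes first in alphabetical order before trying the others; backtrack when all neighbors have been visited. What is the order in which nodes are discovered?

IA -> AP -> XZ -> FE -> EW -> HB -> CJ -> XH -> NT -> XN -> DF -> NJ -> IM -> MA -> YZ -> QT -> UW

Visit IA
IA → AP
AP → XZ
XZ → FE
FE → EW
EW → HB
HB → CJ
CJ → XH
XH → NT
NT → XN
XN → DF
DF → NJ
NJ → IM
IM → MA
MA → YZ
NJ → QT
XH → UW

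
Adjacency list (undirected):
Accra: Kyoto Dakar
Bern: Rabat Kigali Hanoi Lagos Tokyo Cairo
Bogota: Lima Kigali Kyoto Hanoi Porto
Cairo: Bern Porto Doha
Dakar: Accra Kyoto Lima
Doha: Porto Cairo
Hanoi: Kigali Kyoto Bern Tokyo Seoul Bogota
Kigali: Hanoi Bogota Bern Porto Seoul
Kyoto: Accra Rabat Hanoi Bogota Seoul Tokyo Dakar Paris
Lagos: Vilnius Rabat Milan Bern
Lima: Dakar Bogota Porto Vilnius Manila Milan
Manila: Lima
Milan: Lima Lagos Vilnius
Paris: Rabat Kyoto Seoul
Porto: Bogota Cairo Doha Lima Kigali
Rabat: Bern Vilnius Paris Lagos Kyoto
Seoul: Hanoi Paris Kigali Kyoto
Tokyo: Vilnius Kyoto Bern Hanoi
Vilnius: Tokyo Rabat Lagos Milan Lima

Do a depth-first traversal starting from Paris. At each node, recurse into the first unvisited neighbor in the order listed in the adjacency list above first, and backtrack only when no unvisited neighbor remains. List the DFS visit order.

Paris -> Rabat -> Bern -> Kigali -> Hanoi -> Kyoto -> Accra -> Dakar -> Lima -> Bogota -> Porto -> Cairo -> Doha -> Vilnius -> Tokyo -> Lagos -> Milan -> Manila -> Seoul

Visit Paris
Paris → Rabat
Rabat → Bern
Bern → Kigali
Kigali → Hanoi
Hanoi → Kyoto
Kyoto → Accra
Accra → Dakar
Dakar → Lima
Lima → Bogota
Bogota → Porto
Porto → Cairo
Cairo → Doha
Lima → Vilnius
Vilnius → Tokyo
Vilnius → Lagos
Lagos → Milan
Lima → Manila
Kyoto → Seoul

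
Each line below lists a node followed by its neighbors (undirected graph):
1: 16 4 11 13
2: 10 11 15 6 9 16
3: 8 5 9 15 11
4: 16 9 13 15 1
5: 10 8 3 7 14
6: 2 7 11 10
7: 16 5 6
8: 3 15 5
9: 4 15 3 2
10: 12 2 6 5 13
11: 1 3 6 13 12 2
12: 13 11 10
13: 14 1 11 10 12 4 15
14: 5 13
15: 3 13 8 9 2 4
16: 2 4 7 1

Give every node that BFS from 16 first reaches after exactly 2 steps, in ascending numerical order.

5, 6, 9, 10, 11, 13, 15

Level 0: 16
Level 1: 1, 2, 4, 7
Level 2: 5, 6, 9, 10, 11, 13, 15
Level 3: 3, 8, 12, 14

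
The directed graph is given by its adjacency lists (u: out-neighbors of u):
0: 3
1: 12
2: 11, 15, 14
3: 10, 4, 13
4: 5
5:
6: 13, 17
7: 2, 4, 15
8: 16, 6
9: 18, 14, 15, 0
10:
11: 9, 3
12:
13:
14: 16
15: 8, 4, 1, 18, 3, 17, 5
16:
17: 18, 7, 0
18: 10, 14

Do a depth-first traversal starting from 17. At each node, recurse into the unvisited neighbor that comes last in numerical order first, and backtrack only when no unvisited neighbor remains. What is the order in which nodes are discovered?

17, 18, 14, 16, 10, 7, 15, 8, 6, 13, 5, 4, 3, 1, 12, 2, 11, 9, 0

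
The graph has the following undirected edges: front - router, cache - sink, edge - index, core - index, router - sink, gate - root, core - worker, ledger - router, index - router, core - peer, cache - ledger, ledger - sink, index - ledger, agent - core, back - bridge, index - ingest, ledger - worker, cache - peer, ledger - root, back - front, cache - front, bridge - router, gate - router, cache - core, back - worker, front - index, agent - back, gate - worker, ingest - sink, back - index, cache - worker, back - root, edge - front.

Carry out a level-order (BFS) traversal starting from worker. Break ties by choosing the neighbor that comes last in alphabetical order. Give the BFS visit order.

worker, ledger, gate, core, cache, back, sink, router, root, index, peer, agent, front, bridge, ingest, edge

Visit worker; enqueue ledger, gate, core, cache, back → queue [ledger, gate, core, cache, back]
Visit ledger; enqueue sink, router, root, index → queue [gate, core, cache, back, sink, router, root, index]
Visit gate → queue [core, cache, back, sink, router, root, index]
Visit core; enqueue peer, agent → queue [cache, back, sink, router, root, index, peer, agent]
Visit cache; enqueue front → queue [back, sink, router, root, index, peer, agent, front]
Visit back; enqueue bridge → queue [sink, router, root, index, peer, agent, front, bridge]
Visit sink; enqueue ingest → queue [router, root, index, peer, agent, front, bridge, ingest]
Visit router → queue [root, index, peer, agent, front, bridge, ingest]
Visit root → queue [index, peer, agent, front, bridge, ingest]
Visit index; enqueue edge → queue [peer, agent, front, bridge, ingest, edge]
Visit peer → queue [agent, front, bridge, ingest, edge]
Visit agent → queue [front, bridge, ingest, edge]
Visit front → queue [bridge, ingest, edge]
Visit bridge → queue [ingest, edge]
Visit ingest → queue [edge]
Visit edge → queue []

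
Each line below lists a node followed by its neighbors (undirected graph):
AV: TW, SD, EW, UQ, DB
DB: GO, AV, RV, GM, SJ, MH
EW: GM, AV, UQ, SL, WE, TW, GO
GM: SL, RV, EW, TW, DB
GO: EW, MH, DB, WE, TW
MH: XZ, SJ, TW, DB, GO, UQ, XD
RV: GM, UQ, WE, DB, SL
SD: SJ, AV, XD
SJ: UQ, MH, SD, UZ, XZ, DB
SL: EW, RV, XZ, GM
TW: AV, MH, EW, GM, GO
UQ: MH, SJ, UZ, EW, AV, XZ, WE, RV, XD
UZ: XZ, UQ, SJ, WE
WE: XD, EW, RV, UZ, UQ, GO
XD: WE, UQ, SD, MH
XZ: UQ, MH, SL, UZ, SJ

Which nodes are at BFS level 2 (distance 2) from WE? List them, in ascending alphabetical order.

Level 0: WE
Level 1: EW, GO, RV, UQ, UZ, XD
Level 2: AV, DB, GM, MH, SD, SJ, SL, TW, XZ

AV, DB, GM, MH, SD, SJ, SL, TW, XZ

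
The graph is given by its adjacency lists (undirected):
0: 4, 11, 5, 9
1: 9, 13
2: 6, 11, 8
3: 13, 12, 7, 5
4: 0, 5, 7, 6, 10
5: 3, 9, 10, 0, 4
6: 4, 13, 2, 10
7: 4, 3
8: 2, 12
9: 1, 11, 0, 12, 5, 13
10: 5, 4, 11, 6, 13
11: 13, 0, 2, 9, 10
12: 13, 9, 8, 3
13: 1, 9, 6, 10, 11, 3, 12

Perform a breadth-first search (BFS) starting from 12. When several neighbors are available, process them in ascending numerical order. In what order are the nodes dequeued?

Visit 12; enqueue 3, 8, 9, 13 → queue [3, 8, 9, 13]
Visit 3; enqueue 5, 7 → queue [8, 9, 13, 5, 7]
Visit 8; enqueue 2 → queue [9, 13, 5, 7, 2]
Visit 9; enqueue 0, 1, 11 → queue [13, 5, 7, 2, 0, 1, 11]
Visit 13; enqueue 6, 10 → queue [5, 7, 2, 0, 1, 11, 6, 10]
Visit 5; enqueue 4 → queue [7, 2, 0, 1, 11, 6, 10, 4]
Visit 7 → queue [2, 0, 1, 11, 6, 10, 4]
Visit 2 → queue [0, 1, 11, 6, 10, 4]
Visit 0 → queue [1, 11, 6, 10, 4]
Visit 1 → queue [11, 6, 10, 4]
Visit 11 → queue [6, 10, 4]
Visit 6 → queue [10, 4]
Visit 10 → queue [4]
Visit 4 → queue []

12 → 3 → 8 → 9 → 13 → 5 → 7 → 2 → 0 → 1 → 11 → 6 → 10 → 4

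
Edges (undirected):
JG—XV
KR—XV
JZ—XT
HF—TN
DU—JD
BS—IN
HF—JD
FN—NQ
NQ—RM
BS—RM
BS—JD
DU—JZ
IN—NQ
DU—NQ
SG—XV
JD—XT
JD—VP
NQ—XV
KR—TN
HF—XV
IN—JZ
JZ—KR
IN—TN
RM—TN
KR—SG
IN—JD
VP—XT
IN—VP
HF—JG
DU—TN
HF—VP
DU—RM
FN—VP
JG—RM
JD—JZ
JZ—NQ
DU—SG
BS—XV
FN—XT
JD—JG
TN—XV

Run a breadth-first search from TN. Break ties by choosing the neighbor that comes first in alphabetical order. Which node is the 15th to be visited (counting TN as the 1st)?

Visit TN; enqueue DU, HF, IN, KR, RM, XV → queue [DU, HF, IN, KR, RM, XV]
Visit DU; enqueue JD, JZ, NQ, SG → queue [HF, IN, KR, RM, XV, JD, JZ, NQ, SG]
Visit HF; enqueue JG, VP → queue [IN, KR, RM, XV, JD, JZ, NQ, SG, JG, VP]
Visit IN; enqueue BS → queue [KR, RM, XV, JD, JZ, NQ, SG, JG, VP, BS]
Visit KR → queue [RM, XV, JD, JZ, NQ, SG, JG, VP, BS]
Visit RM → queue [XV, JD, JZ, NQ, SG, JG, VP, BS]
Visit XV → queue [JD, JZ, NQ, SG, JG, VP, BS]
Visit JD; enqueue XT → queue [JZ, NQ, SG, JG, VP, BS, XT]
Visit JZ → queue [NQ, SG, JG, VP, BS, XT]
Visit NQ; enqueue FN → queue [SG, JG, VP, BS, XT, FN]
Visit SG → queue [JG, VP, BS, XT, FN]
Visit JG → queue [VP, BS, XT, FN]
Visit VP → queue [BS, XT, FN]
Visit BS → queue [XT, FN]
Visit XT → queue [FN]
Visit FN → queue []

Visit order: TN, DU, HF, IN, KR, RM, XV, JD, JZ, NQ, SG, JG, VP, BS, XT, FN

XT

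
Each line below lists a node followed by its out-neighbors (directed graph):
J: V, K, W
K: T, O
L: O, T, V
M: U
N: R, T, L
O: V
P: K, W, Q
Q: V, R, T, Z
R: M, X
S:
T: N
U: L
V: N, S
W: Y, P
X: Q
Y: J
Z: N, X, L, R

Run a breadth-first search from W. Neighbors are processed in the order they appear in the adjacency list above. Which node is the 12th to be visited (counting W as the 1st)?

N

Visit W; enqueue Y, P → queue [Y, P]
Visit Y; enqueue J → queue [P, J]
Visit P; enqueue K, Q → queue [J, K, Q]
Visit J; enqueue V → queue [K, Q, V]
Visit K; enqueue T, O → queue [Q, V, T, O]
Visit Q; enqueue R, Z → queue [V, T, O, R, Z]
Visit V; enqueue N, S → queue [T, O, R, Z, N, S]
Visit T → queue [O, R, Z, N, S]
Visit O → queue [R, Z, N, S]
Visit R; enqueue M, X → queue [Z, N, S, M, X]
Visit Z; enqueue L → queue [N, S, M, X, L]
Visit N → queue [S, M, X, L]
Visit S → queue [M, X, L]
Visit M; enqueue U → queue [X, L, U]
Visit X → queue [L, U]
Visit L → queue [U]
Visit U → queue []

Visit order: W, Y, P, J, K, Q, V, T, O, R, Z, N, S, M, X, L, U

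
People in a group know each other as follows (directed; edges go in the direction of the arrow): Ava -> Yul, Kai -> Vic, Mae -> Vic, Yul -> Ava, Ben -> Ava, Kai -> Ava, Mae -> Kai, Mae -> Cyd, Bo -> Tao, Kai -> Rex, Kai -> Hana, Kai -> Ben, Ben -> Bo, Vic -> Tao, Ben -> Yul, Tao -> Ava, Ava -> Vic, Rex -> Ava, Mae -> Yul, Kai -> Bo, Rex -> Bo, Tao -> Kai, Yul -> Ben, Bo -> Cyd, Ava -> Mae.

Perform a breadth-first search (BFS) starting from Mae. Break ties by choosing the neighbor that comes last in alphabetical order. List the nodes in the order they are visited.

Visit Mae; enqueue Yul, Vic, Kai, Cyd → queue [Yul, Vic, Kai, Cyd]
Visit Yul; enqueue Ben, Ava → queue [Vic, Kai, Cyd, Ben, Ava]
Visit Vic; enqueue Tao → queue [Kai, Cyd, Ben, Ava, Tao]
Visit Kai; enqueue Rex, Hana, Bo → queue [Cyd, Ben, Ava, Tao, Rex, Hana, Bo]
Visit Cyd → queue [Ben, Ava, Tao, Rex, Hana, Bo]
Visit Ben → queue [Ava, Tao, Rex, Hana, Bo]
Visit Ava → queue [Tao, Rex, Hana, Bo]
Visit Tao → queue [Rex, Hana, Bo]
Visit Rex → queue [Hana, Bo]
Visit Hana → queue [Bo]
Visit Bo → queue []

Mae, Yul, Vic, Kai, Cyd, Ben, Ava, Tao, Rex, Hana, Bo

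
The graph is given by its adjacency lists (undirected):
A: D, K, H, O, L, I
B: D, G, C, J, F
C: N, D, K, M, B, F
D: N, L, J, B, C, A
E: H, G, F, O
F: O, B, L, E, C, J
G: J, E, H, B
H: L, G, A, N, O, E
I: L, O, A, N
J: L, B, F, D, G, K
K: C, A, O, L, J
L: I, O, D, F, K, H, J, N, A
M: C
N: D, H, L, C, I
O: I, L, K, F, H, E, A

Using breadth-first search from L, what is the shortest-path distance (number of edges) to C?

2

Level 0: L
Level 1: A, D, F, H, I, J, K, N, O
Level 2: B, C, E, G
Level 3: M
C first appears at level 2.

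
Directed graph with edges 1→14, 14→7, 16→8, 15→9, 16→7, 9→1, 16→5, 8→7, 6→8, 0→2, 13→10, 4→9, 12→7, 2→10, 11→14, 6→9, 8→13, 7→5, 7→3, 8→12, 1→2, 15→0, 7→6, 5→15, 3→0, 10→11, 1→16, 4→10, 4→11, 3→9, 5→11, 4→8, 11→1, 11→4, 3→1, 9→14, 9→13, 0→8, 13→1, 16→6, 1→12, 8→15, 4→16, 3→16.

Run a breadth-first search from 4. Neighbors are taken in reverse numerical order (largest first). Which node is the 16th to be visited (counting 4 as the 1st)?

2

Visit 4; enqueue 16, 11, 10, 9, 8 → queue [16, 11, 10, 9, 8]
Visit 16; enqueue 7, 6, 5 → queue [11, 10, 9, 8, 7, 6, 5]
Visit 11; enqueue 14, 1 → queue [10, 9, 8, 7, 6, 5, 14, 1]
Visit 10 → queue [9, 8, 7, 6, 5, 14, 1]
Visit 9; enqueue 13 → queue [8, 7, 6, 5, 14, 1, 13]
Visit 8; enqueue 15, 12 → queue [7, 6, 5, 14, 1, 13, 15, 12]
Visit 7; enqueue 3 → queue [6, 5, 14, 1, 13, 15, 12, 3]
Visit 6 → queue [5, 14, 1, 13, 15, 12, 3]
Visit 5 → queue [14, 1, 13, 15, 12, 3]
Visit 14 → queue [1, 13, 15, 12, 3]
Visit 1; enqueue 2 → queue [13, 15, 12, 3, 2]
Visit 13 → queue [15, 12, 3, 2]
Visit 15; enqueue 0 → queue [12, 3, 2, 0]
Visit 12 → queue [3, 2, 0]
Visit 3 → queue [2, 0]
Visit 2 → queue [0]
Visit 0 → queue []

Visit order: 4, 16, 11, 10, 9, 8, 7, 6, 5, 14, 1, 13, 15, 12, 3, 2, 0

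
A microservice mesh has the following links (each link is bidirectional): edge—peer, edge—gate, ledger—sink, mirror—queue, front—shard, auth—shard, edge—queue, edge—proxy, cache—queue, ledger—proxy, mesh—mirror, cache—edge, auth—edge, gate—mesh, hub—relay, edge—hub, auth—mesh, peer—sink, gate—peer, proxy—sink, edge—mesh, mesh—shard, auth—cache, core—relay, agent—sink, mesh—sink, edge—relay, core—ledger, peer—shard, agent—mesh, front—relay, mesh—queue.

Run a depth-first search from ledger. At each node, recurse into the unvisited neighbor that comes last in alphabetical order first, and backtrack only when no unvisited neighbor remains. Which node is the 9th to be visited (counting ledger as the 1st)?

peer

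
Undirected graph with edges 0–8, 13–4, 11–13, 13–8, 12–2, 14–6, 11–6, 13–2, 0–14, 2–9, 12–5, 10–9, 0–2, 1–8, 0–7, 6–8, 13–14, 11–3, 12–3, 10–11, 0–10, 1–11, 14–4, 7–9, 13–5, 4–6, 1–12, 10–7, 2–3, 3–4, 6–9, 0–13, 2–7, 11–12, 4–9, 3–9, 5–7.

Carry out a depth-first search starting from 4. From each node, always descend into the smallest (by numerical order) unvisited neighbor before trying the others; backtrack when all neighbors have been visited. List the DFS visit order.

4 -> 3 -> 2 -> 0 -> 7 -> 5 -> 12 -> 1 -> 8 -> 6 -> 9 -> 10 -> 11 -> 13 -> 14

Visit 4
4 → 3
3 → 2
2 → 0
0 → 7
7 → 5
5 → 12
12 → 1
1 → 8
8 → 6
6 → 9
9 → 10
10 → 11
11 → 13
13 → 14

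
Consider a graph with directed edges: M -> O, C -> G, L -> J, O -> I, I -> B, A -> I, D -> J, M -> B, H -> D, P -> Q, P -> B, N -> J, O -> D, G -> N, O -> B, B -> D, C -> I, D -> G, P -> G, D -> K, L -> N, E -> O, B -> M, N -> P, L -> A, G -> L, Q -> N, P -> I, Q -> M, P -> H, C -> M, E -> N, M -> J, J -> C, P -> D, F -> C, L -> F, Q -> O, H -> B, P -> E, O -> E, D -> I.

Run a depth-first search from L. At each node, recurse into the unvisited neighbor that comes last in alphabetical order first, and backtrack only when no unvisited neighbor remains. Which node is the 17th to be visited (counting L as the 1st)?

Visit L
L → N
N → P
P → Q
Q → O
O → I
I → B
B → M
M → J
J → C
C → G
B → D
D → K
O → E
P → H
L → F
L → A

Visit order: L, N, P, Q, O, I, B, M, J, C, G, D, K, E, H, F, A

A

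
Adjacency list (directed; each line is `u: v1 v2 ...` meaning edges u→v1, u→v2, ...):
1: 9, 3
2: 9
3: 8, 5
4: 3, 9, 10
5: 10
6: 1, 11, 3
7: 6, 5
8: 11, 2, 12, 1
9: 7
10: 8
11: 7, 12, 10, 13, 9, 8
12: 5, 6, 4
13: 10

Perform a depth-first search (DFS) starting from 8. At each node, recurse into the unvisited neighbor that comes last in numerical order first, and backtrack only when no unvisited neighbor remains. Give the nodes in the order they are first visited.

8 -> 12 -> 6 -> 11 -> 13 -> 10 -> 9 -> 7 -> 5 -> 3 -> 1 -> 4 -> 2

Visit 8
8 → 12
12 → 6
6 → 11
11 → 13
13 → 10
11 → 9
9 → 7
7 → 5
6 → 3
6 → 1
12 → 4
8 → 2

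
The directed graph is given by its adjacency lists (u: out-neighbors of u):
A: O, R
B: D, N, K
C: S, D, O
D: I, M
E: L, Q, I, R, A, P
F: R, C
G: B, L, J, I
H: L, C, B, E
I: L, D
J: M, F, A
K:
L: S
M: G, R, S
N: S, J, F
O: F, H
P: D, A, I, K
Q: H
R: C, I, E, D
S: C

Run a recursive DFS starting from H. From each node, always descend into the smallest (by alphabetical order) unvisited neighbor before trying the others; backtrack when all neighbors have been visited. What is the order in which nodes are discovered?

H -> B -> D -> I -> L -> S -> C -> O -> F -> R -> E -> A -> P -> K -> Q -> M -> G -> J -> N

Visit H
H → B
B → D
D → I
I → L
L → S
S → C
C → O
O → F
F → R
R → E
E → A
E → P
P → K
E → Q
D → M
M → G
G → J
B → N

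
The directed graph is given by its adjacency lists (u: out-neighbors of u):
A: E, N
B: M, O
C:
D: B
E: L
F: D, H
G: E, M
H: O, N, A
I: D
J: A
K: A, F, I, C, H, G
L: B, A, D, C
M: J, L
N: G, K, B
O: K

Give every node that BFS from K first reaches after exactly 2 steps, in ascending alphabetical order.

Level 0: K
Level 1: A, C, F, G, H, I
Level 2: D, E, M, N, O
Level 3: B, J, L

D, E, M, N, O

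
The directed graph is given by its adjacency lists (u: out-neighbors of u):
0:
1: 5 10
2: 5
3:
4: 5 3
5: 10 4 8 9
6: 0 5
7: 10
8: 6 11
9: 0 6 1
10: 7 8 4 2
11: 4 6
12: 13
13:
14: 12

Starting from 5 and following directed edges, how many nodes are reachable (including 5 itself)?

BFS from 5 visits: 5, 10, 4, 8, 9, 7, 2, 3, 6, 11, 0, 1
Reachable nodes: 12 of 15 total.

12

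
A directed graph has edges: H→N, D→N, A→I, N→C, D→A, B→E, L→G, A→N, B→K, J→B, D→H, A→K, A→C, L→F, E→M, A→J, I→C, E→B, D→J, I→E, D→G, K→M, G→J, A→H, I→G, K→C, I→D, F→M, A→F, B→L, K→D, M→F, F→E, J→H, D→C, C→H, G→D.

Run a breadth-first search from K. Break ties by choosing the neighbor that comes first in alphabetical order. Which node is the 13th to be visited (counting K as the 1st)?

Visit K; enqueue C, D, M → queue [C, D, M]
Visit C; enqueue H → queue [D, M, H]
Visit D; enqueue A, G, J, N → queue [M, H, A, G, J, N]
Visit M; enqueue F → queue [H, A, G, J, N, F]
Visit H → queue [A, G, J, N, F]
Visit A; enqueue I → queue [G, J, N, F, I]
Visit G → queue [J, N, F, I]
Visit J; enqueue B → queue [N, F, I, B]
Visit N → queue [F, I, B]
Visit F; enqueue E → queue [I, B, E]
Visit I → queue [B, E]
Visit B; enqueue L → queue [E, L]
Visit E → queue [L]
Visit L → queue []

Visit order: K, C, D, M, H, A, G, J, N, F, I, B, E, L

E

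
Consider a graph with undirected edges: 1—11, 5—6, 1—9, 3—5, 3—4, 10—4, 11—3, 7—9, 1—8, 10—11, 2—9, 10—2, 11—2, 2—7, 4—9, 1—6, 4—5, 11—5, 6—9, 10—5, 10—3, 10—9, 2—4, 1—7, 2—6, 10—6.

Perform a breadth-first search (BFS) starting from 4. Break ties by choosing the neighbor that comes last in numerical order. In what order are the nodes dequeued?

Visit 4; enqueue 10, 9, 5, 3, 2 → queue [10, 9, 5, 3, 2]
Visit 10; enqueue 11, 6 → queue [9, 5, 3, 2, 11, 6]
Visit 9; enqueue 7, 1 → queue [5, 3, 2, 11, 6, 7, 1]
Visit 5 → queue [3, 2, 11, 6, 7, 1]
Visit 3 → queue [2, 11, 6, 7, 1]
Visit 2 → queue [11, 6, 7, 1]
Visit 11 → queue [6, 7, 1]
Visit 6 → queue [7, 1]
Visit 7 → queue [1]
Visit 1; enqueue 8 → queue [8]
Visit 8 → queue []

4 10 9 5 3 2 11 6 7 1 8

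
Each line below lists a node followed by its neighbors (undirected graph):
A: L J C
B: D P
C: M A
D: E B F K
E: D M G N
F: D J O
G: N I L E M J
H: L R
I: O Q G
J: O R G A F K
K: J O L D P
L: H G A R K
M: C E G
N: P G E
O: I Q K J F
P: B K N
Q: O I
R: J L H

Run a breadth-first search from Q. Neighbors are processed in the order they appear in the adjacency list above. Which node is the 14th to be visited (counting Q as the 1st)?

E

Visit Q; enqueue O, I → queue [O, I]
Visit O; enqueue K, J, F → queue [I, K, J, F]
Visit I; enqueue G → queue [K, J, F, G]
Visit K; enqueue L, D, P → queue [J, F, G, L, D, P]
Visit J; enqueue R, A → queue [F, G, L, D, P, R, A]
Visit F → queue [G, L, D, P, R, A]
Visit G; enqueue N, E, M → queue [L, D, P, R, A, N, E, M]
Visit L; enqueue H → queue [D, P, R, A, N, E, M, H]
Visit D; enqueue B → queue [P, R, A, N, E, M, H, B]
Visit P → queue [R, A, N, E, M, H, B]
Visit R → queue [A, N, E, M, H, B]
Visit A; enqueue C → queue [N, E, M, H, B, C]
Visit N → queue [E, M, H, B, C]
Visit E → queue [M, H, B, C]
Visit M → queue [H, B, C]
Visit H → queue [B, C]
Visit B → queue [C]
Visit C → queue []

Visit order: Q, O, I, K, J, F, G, L, D, P, R, A, N, E, M, H, B, C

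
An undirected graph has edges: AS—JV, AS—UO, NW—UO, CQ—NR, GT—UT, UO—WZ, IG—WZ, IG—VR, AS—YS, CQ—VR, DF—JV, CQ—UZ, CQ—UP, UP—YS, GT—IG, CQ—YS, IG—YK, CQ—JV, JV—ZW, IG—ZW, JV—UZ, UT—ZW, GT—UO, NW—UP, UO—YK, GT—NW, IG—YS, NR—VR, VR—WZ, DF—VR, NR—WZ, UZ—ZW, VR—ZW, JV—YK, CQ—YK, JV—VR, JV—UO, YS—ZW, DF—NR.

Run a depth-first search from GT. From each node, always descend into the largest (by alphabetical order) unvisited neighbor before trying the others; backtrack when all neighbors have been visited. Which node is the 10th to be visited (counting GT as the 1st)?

Visit GT
GT → UT
UT → ZW
ZW → YS
YS → UP
UP → NW
NW → UO
UO → YK
YK → JV
JV → VR
VR → WZ
WZ → NR
NR → DF
NR → CQ
CQ → UZ
WZ → IG
JV → AS

Visit order: GT, UT, ZW, YS, UP, NW, UO, YK, JV, VR, WZ, NR, DF, CQ, UZ, IG, AS

VR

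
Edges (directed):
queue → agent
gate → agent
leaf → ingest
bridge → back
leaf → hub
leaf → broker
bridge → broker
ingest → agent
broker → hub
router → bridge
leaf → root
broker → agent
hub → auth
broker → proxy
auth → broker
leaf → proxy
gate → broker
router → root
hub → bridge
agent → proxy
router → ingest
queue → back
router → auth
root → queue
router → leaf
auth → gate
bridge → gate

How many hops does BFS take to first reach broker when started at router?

2

Level 0: router
Level 1: auth, bridge, ingest, leaf, root
Level 2: agent, back, broker, gate, hub, proxy, queue
broker first appears at level 2.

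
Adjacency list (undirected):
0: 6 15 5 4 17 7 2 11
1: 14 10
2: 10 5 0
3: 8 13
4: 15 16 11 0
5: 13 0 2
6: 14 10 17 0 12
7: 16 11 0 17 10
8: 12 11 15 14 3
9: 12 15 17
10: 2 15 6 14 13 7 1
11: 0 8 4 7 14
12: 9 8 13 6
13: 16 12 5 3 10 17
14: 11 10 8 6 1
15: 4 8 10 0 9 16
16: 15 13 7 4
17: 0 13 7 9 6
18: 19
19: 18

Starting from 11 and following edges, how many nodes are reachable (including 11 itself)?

18

BFS from 11 visits: 11, 0, 4, 7, 8, 14, 2, 5, 6, 15, 17, 16, 10, 3, 12, 1, 13, 9
Reachable nodes: 18 of 20 total.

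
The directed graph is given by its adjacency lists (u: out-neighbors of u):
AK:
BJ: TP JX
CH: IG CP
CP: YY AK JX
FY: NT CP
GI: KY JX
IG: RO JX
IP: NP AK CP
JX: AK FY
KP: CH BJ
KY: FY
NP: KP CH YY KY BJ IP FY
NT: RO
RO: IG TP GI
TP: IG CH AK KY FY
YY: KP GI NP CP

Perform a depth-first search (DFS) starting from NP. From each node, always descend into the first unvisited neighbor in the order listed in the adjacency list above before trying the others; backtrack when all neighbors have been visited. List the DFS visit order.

NP, KP, CH, IG, RO, TP, AK, KY, FY, NT, CP, YY, GI, JX, BJ, IP

Visit NP
NP → KP
KP → CH
CH → IG
IG → RO
RO → TP
TP → AK
TP → KY
KY → FY
FY → NT
FY → CP
CP → YY
YY → GI
GI → JX
KP → BJ
NP → IP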